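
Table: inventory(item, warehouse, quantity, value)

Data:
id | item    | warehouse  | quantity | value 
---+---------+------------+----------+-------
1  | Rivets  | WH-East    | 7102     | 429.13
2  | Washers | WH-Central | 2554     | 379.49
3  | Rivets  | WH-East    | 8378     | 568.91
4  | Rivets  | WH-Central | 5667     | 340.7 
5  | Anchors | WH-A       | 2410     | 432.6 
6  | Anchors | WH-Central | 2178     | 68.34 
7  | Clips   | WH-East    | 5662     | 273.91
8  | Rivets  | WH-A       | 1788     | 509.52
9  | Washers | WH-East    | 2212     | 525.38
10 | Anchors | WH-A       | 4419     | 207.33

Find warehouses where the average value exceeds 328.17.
SELECT warehouse, AVG(value)
FROM inventory
GROUP BY warehouse
HAVING AVG(value) > 328.17

Result:
  WH-A: avg=383.15
  WH-East: avg=449.33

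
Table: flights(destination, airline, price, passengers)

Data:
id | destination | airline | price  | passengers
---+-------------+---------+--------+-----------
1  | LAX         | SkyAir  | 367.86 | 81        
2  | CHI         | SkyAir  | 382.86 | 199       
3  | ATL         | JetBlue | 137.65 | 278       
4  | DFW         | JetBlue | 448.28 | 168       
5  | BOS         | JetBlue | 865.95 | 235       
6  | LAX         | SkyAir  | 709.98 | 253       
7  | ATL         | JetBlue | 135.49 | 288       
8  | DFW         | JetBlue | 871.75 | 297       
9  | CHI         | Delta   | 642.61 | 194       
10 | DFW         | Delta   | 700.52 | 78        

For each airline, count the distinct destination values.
SELECT airline, COUNT(DISTINCT destination)
FROM flights
GROUP BY airline

Result:
  Delta: 2 distinct
  JetBlue: 3 distinct
  SkyAir: 2 distinct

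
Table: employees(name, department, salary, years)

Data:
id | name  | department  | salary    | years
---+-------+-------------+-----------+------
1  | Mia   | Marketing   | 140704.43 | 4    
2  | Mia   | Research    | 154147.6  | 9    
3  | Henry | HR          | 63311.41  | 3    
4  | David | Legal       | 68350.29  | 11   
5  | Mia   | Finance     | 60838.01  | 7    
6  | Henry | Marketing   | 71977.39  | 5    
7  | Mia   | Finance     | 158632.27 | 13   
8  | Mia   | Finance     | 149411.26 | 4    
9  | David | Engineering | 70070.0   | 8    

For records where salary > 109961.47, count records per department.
SELECT department, COUNT(*)
FROM employees
WHERE salary > 109961.47
GROUP BY department

Note: WHERE filters rows before grouping.

Result:
  Finance: 2
  Marketing: 1
  Research: 1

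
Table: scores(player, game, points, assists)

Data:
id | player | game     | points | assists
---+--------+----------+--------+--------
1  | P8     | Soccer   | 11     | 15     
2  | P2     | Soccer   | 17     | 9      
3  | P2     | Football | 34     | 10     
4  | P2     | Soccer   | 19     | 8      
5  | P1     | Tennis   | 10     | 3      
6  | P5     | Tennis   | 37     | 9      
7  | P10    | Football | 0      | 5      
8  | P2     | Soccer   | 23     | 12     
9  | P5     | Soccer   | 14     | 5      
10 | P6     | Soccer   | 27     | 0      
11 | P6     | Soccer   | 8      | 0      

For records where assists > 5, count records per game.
SELECT game, COUNT(*)
FROM scores
WHERE assists > 5
GROUP BY game

Note: WHERE filters rows before grouping.

Result:
  Football: 1
  Soccer: 4
  Tennis: 1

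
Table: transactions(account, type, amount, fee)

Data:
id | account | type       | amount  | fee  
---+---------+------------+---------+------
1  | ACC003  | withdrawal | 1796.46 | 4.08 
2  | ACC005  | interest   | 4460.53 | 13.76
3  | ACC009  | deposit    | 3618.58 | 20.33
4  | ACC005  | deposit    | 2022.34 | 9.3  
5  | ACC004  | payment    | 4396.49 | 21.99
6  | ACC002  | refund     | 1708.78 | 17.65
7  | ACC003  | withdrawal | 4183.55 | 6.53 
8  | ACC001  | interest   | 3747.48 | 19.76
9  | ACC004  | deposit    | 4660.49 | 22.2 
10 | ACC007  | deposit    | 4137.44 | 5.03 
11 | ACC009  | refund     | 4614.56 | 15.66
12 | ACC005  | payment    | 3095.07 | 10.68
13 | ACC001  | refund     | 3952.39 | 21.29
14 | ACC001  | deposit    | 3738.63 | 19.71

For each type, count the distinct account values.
SELECT type, COUNT(DISTINCT account)
FROM transactions
GROUP BY type

Result:
  deposit: 5 distinct
  interest: 2 distinct
  payment: 2 distinct
  refund: 3 distinct
  withdrawal: 1 distinct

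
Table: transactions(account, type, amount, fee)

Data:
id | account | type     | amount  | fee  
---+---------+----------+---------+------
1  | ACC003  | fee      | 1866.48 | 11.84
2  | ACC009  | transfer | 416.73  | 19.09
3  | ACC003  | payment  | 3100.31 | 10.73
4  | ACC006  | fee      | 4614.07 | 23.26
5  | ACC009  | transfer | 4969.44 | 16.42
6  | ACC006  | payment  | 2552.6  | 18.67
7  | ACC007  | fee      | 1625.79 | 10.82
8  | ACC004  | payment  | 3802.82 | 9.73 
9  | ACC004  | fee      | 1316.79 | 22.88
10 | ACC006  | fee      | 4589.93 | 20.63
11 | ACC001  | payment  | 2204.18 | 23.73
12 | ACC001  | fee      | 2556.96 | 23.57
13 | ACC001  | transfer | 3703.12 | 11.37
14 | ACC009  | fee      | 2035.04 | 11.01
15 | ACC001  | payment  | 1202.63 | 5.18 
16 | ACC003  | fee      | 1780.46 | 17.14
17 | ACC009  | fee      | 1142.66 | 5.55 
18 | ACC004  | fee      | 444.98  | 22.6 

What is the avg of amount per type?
SELECT type, AVG(amount) as result
FROM transactions
GROUP BY type

Result:
  fee: 2197.32
  payment: 2572.51
  transfer: 3029.76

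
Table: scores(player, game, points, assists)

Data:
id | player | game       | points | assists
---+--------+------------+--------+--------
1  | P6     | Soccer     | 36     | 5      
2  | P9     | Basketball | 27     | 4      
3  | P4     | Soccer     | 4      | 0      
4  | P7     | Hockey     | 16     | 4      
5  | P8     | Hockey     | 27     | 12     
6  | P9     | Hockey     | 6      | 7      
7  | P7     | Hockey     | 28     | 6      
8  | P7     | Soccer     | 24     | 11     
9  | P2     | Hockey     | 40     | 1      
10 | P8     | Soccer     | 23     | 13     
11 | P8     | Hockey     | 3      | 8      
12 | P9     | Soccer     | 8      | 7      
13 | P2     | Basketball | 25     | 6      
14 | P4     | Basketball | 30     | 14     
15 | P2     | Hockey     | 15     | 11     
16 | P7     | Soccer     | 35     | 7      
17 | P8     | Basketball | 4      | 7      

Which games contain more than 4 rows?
SELECT game, COUNT(*) as cnt
FROM scores
GROUP BY game
HAVING COUNT(*) > 4

Result:
  Hockey: 7
  Soccer: 6

Note: HAVING filters groups after aggregation, WHERE filters rows before.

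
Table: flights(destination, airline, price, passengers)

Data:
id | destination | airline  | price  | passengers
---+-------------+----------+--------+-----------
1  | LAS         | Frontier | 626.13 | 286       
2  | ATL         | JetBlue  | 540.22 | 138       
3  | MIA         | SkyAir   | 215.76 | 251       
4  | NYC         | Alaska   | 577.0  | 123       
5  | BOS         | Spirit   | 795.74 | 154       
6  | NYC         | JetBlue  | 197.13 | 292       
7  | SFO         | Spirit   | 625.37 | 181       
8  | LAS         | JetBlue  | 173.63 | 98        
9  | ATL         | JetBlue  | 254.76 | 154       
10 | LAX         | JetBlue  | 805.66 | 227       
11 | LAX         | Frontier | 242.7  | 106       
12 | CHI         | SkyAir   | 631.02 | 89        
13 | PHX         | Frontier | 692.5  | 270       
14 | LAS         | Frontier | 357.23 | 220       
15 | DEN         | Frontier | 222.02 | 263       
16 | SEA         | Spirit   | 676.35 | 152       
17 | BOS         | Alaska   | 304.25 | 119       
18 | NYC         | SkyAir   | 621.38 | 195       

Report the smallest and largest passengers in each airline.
SELECT airline, MIN(passengers), MAX(passengers)
FROM flights
GROUP BY airline

Result:
  Alaska: min=119, max=123
  Frontier: min=106, max=286
  JetBlue: min=98, max=292
  SkyAir: min=89, max=251
  Spirit: min=152, max=181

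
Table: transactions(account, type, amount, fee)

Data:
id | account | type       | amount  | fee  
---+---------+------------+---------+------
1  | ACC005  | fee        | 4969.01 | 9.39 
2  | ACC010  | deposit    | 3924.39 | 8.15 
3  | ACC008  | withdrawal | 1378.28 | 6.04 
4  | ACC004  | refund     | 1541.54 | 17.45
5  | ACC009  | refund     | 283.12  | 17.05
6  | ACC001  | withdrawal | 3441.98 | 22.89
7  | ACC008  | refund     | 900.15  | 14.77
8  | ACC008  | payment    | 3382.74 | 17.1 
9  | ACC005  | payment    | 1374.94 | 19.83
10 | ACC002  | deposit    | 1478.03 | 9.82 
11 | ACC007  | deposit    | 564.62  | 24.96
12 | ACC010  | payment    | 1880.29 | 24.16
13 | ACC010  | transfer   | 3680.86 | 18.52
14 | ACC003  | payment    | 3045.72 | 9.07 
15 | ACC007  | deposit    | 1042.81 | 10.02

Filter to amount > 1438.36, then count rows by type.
SELECT type, COUNT(*)
FROM transactions
WHERE amount > 1438.36
GROUP BY type

Note: WHERE filters rows before grouping.

Result:
  deposit: 2
  fee: 1
  payment: 3
  refund: 1
  transfer: 1
  withdrawal: 1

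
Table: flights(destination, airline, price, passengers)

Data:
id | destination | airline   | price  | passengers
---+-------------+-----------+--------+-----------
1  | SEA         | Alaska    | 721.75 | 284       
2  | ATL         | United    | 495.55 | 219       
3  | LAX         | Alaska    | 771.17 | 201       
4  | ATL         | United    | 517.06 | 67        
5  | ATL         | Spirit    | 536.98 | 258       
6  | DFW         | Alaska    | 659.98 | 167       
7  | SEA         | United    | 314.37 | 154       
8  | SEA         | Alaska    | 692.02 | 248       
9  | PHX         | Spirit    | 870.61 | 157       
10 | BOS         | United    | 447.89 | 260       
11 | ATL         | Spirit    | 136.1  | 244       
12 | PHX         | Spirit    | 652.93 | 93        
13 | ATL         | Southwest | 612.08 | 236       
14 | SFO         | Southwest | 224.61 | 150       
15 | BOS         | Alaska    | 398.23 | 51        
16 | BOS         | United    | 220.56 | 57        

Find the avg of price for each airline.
SELECT airline, AVG(price) as result
FROM flights
GROUP BY airline

Result:
  Alaska: 648.63
  Southwest: 418.35
  Spirit: 549.16
  United: 399.09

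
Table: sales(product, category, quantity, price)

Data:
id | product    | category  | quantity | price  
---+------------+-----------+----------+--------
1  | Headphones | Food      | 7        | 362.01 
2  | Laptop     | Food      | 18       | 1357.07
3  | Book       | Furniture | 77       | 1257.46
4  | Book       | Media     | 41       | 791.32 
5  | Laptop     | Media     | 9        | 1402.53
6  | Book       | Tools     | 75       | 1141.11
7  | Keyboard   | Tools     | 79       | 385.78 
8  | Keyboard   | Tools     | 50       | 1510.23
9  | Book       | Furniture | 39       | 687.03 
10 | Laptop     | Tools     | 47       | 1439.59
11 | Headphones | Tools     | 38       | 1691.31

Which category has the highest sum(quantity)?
SELECT category, SUM(quantity) as val
FROM sales
GROUP BY category
ORDER BY val DESC
LIMIT 1

Result: Tools with sum(quantity) = 289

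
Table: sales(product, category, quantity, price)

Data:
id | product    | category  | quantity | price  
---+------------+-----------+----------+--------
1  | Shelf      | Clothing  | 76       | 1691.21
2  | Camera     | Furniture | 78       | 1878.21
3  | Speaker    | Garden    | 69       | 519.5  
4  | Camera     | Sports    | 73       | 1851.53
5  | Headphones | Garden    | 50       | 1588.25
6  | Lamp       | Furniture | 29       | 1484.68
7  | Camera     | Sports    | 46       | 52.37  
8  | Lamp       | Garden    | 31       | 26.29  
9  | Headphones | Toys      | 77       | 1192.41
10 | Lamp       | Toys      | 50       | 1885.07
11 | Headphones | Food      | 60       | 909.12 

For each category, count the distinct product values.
SELECT category, COUNT(DISTINCT product)
FROM sales
GROUP BY category

Result:
  Clothing: 1 distinct
  Food: 1 distinct
  Furniture: 2 distinct
  Garden: 3 distinct
  Sports: 1 distinct
  Toys: 2 distinct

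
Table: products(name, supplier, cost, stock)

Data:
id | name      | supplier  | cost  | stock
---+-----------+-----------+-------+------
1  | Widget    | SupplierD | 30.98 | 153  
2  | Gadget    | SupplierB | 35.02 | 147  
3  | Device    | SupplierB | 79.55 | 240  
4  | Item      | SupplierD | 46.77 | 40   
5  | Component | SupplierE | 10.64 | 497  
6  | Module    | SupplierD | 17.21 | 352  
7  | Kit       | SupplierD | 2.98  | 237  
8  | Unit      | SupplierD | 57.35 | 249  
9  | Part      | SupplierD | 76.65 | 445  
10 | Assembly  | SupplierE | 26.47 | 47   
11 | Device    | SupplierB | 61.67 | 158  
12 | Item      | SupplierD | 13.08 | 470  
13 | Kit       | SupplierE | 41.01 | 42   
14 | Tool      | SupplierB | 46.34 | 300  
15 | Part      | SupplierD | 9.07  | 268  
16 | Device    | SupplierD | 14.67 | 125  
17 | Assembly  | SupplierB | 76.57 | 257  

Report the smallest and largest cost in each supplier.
SELECT supplier, MIN(cost), MAX(cost)
FROM products
GROUP BY supplier

Result:
  SupplierB: min=35.02, max=79.55
  SupplierD: min=2.98, max=76.65
  SupplierE: min=10.64, max=41.01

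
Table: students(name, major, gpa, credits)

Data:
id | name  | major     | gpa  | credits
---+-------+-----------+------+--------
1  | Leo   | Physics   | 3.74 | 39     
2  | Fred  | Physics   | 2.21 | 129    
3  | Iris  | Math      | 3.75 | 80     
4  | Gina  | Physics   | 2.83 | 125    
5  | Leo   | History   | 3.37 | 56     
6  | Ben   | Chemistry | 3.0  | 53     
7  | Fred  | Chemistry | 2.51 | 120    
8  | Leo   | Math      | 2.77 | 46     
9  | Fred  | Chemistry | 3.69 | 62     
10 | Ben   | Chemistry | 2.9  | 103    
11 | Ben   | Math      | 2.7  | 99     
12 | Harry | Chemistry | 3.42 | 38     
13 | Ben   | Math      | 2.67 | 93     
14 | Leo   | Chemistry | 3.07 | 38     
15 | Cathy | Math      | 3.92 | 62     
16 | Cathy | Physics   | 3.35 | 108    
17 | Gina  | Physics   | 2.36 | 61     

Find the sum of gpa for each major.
SELECT major, SUM(gpa) as result
FROM students
GROUP BY major

Result:
  Chemistry: 18.59
  History: 3.37
  Math: 15.81
  Physics: 14.49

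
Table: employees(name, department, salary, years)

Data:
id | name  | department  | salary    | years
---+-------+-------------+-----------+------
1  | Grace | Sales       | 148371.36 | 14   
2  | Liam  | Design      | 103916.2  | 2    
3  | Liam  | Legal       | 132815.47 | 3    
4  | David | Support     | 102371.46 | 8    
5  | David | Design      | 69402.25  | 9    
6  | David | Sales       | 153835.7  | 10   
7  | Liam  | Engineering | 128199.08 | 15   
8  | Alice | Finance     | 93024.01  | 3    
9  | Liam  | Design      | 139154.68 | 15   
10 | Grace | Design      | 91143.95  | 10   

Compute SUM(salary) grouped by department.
SELECT department, SUM(salary) as result
FROM employees
GROUP BY department

Result:
  Design: 403617.08
  Engineering: 128199.08
  Finance: 93024.01
  Legal: 132815.47
  Sales: 302207.06
  Support: 102371.46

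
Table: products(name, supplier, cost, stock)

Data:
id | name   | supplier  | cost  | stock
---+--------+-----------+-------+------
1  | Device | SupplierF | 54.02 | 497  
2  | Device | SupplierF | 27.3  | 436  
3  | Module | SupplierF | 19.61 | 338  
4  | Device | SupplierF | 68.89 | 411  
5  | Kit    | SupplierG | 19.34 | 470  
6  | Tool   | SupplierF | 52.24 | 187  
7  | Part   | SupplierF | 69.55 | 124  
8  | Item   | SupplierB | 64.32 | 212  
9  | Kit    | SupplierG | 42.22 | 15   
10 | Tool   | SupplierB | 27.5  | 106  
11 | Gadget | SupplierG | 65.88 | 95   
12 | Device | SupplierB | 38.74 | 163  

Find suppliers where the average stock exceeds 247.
SELECT supplier, AVG(stock)
FROM products
GROUP BY supplier
HAVING AVG(stock) > 247

Result:
  SupplierF: avg=332.17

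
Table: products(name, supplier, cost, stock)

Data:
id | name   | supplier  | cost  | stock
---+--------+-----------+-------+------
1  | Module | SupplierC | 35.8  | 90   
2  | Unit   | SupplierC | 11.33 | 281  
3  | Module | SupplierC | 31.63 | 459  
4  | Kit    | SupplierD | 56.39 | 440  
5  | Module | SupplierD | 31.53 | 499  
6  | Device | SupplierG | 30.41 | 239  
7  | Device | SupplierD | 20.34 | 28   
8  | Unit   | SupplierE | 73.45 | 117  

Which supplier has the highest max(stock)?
SELECT supplier, MAX(stock) as val
FROM products
GROUP BY supplier
ORDER BY val DESC
LIMIT 1

Result: SupplierD with max(stock) = 499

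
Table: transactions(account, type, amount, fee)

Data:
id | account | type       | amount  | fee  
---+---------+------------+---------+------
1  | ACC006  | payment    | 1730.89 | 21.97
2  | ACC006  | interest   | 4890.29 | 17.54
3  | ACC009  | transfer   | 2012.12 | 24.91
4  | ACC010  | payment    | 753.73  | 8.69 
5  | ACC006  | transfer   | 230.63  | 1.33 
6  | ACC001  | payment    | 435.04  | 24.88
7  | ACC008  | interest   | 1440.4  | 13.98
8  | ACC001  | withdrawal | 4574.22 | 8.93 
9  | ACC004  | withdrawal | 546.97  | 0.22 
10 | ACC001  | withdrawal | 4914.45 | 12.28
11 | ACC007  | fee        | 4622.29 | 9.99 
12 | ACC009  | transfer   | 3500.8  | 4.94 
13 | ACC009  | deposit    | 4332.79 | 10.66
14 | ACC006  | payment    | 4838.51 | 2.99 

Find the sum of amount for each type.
SELECT type, SUM(amount) as result
FROM transactions
GROUP BY type

Result:
  deposit: 4332.79
  fee: 4622.29
  interest: 6330.69
  payment: 7758.17
  transfer: 5743.55
  withdrawal: 10035.64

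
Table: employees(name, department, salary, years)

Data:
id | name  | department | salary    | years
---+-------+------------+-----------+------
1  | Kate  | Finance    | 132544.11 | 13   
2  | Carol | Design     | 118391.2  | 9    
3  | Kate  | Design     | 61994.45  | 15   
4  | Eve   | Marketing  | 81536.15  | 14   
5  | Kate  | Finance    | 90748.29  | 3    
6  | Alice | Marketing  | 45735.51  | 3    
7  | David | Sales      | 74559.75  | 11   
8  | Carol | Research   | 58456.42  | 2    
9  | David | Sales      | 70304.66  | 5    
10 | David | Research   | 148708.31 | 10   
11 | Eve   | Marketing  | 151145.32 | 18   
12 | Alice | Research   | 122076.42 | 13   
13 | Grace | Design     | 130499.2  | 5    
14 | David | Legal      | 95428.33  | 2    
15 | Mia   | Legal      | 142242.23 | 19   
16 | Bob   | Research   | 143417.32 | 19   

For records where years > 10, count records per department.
SELECT department, COUNT(*)
FROM employees
WHERE years > 10
GROUP BY department

Note: WHERE filters rows before grouping.

Result:
  Design: 1
  Finance: 1
  Legal: 1
  Marketing: 2
  Research: 2
  Sales: 1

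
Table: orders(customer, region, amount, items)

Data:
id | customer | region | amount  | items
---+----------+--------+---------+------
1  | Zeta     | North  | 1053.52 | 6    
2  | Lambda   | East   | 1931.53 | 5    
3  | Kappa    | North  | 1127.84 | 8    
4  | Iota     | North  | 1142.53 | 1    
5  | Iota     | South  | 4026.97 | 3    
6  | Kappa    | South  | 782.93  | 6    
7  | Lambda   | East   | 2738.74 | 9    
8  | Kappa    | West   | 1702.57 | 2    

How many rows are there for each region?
SELECT region, COUNT(*) as count
FROM orders
GROUP BY region

Result:
  East: 2
  North: 3
  South: 2
  West: 1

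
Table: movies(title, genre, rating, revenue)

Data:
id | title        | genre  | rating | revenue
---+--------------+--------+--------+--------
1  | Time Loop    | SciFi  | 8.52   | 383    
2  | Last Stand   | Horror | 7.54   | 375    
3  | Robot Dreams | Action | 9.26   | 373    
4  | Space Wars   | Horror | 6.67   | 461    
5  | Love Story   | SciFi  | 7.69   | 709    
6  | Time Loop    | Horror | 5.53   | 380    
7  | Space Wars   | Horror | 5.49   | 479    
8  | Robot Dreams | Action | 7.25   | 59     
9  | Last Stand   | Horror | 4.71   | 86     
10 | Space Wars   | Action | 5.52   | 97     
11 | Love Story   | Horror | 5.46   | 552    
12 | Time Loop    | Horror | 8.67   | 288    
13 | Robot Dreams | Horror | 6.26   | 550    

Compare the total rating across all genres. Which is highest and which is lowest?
SELECT genre, SUM(rating)
FROM movies
GROUP BY genre
ORDER BY SUM(rating)

All groups:
  SciFi: 16.21
  Action: 22.03
  Horror: 50.33

Highest: Horror (50.33)
Lowest: SciFi (16.21)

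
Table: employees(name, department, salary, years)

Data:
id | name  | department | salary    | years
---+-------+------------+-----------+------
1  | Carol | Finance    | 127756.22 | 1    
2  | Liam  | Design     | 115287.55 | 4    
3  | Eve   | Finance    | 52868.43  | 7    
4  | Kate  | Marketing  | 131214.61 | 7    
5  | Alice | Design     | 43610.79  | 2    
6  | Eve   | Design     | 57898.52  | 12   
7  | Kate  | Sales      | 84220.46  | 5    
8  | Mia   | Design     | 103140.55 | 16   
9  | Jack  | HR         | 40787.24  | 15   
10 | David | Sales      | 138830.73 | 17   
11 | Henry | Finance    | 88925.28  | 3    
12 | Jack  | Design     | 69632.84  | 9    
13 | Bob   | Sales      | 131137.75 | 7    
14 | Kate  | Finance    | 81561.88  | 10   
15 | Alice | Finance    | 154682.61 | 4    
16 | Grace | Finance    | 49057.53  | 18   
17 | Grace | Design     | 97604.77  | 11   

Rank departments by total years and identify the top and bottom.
SELECT department, SUM(years)
FROM employees
GROUP BY department
ORDER BY SUM(years)

All groups:
  Marketing: 7
  HR: 15
  Sales: 29
  Finance: 43
  Design: 54

Highest: Design (54)
Lowest: Marketing (7)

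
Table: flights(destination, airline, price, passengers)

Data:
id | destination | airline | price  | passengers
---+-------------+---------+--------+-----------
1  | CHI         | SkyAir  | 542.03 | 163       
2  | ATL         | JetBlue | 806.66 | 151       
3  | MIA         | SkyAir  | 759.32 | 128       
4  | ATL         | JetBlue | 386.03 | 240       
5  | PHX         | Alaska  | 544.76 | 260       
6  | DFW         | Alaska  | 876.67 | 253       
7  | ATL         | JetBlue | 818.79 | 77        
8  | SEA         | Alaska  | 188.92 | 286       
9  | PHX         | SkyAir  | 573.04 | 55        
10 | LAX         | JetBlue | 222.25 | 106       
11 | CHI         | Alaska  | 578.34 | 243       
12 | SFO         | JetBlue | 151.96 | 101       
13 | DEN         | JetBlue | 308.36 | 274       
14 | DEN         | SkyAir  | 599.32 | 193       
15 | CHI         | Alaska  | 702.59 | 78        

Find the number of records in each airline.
SELECT airline, COUNT(*) as count
FROM flights
GROUP BY airline

Result:
  Alaska: 5
  JetBlue: 6
  SkyAir: 4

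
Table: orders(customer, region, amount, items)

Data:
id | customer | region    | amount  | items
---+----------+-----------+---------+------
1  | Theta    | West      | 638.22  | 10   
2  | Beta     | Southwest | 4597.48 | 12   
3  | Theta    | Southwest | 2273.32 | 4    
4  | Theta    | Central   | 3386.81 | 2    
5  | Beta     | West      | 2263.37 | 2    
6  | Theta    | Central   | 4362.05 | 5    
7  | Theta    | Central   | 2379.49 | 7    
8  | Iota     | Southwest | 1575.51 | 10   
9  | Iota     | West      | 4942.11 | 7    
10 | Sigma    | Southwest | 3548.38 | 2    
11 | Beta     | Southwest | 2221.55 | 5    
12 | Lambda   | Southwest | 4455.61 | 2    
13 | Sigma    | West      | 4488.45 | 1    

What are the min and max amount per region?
SELECT region, MIN(amount), MAX(amount)
FROM orders
GROUP BY region

Result:
  Central: min=2379.49, max=4362.05
  Southwest: min=1575.51, max=4597.48
  West: min=638.22, max=4942.11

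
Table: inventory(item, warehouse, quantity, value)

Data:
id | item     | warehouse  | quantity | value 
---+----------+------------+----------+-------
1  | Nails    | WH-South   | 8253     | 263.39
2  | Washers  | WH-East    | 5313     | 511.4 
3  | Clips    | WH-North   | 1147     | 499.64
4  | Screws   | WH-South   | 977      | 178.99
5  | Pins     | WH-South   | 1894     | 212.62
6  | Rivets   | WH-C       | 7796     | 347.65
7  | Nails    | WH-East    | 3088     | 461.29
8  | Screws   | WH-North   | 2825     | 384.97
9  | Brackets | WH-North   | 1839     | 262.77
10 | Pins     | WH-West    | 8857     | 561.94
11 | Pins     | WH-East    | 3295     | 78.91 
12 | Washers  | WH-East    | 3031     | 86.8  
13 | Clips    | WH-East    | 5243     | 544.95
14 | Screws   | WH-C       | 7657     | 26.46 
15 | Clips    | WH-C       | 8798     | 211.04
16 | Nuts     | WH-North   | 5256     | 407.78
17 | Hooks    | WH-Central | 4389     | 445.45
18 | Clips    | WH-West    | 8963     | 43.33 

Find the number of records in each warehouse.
SELECT warehouse, COUNT(*) as count
FROM inventory
GROUP BY warehouse

Result:
  WH-C: 3
  WH-Central: 1
  WH-East: 5
  WH-North: 4
  WH-South: 3
  WH-West: 2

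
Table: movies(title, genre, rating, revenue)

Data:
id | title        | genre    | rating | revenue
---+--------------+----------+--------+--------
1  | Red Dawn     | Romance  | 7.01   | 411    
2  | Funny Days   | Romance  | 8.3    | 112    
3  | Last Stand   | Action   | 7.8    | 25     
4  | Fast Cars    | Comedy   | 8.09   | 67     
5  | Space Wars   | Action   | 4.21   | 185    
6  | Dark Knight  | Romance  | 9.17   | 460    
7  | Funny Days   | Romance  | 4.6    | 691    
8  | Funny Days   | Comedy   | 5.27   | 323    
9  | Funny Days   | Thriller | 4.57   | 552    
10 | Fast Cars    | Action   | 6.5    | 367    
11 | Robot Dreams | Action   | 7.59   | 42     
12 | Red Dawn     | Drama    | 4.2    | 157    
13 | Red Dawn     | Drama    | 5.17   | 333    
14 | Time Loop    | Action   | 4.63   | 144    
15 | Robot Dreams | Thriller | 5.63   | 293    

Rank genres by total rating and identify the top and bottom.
SELECT genre, SUM(rating)
FROM movies
GROUP BY genre
ORDER BY SUM(rating)

All groups:
  Drama: 9.37
  Thriller: 10.20
  Comedy: 13.36
  Romance: 29.08
  Action: 30.73

Highest: Action (30.73)
Lowest: Drama (9.37)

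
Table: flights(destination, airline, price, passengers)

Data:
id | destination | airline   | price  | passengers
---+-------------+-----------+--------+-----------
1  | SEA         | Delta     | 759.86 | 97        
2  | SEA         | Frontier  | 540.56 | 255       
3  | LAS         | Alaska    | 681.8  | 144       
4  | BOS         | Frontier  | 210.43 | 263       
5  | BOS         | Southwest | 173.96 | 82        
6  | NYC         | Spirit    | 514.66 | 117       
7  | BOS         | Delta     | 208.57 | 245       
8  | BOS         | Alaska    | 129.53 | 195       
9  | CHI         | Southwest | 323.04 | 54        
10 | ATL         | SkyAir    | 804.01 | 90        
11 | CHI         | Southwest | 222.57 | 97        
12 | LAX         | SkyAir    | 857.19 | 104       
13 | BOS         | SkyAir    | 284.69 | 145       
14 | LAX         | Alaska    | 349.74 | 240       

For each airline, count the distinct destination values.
SELECT airline, COUNT(DISTINCT destination)
FROM flights
GROUP BY airline

Result:
  Alaska: 3 distinct
  Delta: 2 distinct
  Frontier: 2 distinct
  SkyAir: 3 distinct
  Southwest: 2 distinct
  Spirit: 1 distinct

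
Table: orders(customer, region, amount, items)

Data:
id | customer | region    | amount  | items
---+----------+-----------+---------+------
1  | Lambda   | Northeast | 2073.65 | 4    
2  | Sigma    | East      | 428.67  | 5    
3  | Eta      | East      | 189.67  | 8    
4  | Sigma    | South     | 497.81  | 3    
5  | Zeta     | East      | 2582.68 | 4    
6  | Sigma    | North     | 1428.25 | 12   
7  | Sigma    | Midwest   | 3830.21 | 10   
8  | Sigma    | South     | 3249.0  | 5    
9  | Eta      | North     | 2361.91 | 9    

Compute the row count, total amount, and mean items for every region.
SELECT region,
       COUNT(*) as cnt,
       SUM(amount) as total_amount,
       AVG(items) as avg_items
FROM orders
GROUP BY region

Result:
  East: 3 records, 3201.02 total amount, 5.67 avg items
  Midwest: 1 records, 3830.21 total amount, 10.00 avg items
  North: 2 records, 3790.16 total amount, 10.50 avg items
  Northeast: 1 records, 2073.65 total amount, 4.00 avg items
  South: 2 records, 3746.81 total amount, 4.00 avg items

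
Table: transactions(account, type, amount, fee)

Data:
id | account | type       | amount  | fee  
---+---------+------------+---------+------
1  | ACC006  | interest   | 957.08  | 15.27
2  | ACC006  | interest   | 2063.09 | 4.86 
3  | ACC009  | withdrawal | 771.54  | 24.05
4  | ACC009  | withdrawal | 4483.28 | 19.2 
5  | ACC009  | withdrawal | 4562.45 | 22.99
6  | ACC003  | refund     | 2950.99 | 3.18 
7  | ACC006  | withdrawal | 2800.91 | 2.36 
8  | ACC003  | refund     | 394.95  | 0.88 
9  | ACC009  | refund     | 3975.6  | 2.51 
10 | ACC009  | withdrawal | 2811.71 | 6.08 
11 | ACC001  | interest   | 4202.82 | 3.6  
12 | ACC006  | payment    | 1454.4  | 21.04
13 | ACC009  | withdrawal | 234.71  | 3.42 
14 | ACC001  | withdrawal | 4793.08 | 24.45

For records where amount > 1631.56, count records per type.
SELECT type, COUNT(*)
FROM transactions
WHERE amount > 1631.56
GROUP BY type

Note: WHERE filters rows before grouping.

Result:
  interest: 2
  refund: 2
  withdrawal: 5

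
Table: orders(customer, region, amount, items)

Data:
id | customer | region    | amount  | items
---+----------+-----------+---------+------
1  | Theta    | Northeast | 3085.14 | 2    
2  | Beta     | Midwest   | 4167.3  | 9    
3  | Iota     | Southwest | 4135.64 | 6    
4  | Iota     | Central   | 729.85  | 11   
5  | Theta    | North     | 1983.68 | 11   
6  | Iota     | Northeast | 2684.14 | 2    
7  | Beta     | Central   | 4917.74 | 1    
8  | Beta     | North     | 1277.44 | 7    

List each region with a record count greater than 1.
SELECT region, COUNT(*) as cnt
FROM orders
GROUP BY region
HAVING COUNT(*) > 1

Result:
  Central: 2
  North: 2
  Northeast: 2

Note: HAVING filters groups after aggregation, WHERE filters rows before.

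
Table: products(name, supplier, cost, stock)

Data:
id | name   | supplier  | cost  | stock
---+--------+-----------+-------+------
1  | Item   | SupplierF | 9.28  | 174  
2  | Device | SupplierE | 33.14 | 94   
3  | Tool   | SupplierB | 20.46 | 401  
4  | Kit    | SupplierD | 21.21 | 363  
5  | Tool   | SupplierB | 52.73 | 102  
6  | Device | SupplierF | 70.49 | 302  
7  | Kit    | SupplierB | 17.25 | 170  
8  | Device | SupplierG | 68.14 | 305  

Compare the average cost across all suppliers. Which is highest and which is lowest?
SELECT supplier, AVG(cost)
FROM products
GROUP BY supplier
ORDER BY AVG(cost)

All groups:
  SupplierD: 21.21
  SupplierB: 30.15
  SupplierE: 33.14
  SupplierF: 39.89
  SupplierG: 68.14

Highest: SupplierG (68.14)
Lowest: SupplierD (21.21)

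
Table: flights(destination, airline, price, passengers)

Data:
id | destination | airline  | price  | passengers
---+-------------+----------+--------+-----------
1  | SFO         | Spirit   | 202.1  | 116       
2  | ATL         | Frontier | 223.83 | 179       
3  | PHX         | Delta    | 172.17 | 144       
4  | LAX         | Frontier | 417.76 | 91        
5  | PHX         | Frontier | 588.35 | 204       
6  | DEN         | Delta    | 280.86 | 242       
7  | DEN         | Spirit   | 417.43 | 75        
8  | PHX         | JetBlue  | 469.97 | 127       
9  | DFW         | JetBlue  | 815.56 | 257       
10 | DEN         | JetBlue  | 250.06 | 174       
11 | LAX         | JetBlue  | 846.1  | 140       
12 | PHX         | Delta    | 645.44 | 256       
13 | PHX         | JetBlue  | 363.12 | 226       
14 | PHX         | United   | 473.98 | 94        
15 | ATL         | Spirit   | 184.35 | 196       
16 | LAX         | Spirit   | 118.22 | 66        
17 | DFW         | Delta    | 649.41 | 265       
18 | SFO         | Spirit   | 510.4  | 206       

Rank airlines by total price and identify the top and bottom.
SELECT airline, SUM(price)
FROM flights
GROUP BY airline
ORDER BY SUM(price)

All groups:
  United: 473.98
  Frontier: 1229.94
  Spirit: 1432.50
  Delta: 1747.88
  JetBlue: 2744.81

Highest: JetBlue (2744.81)
Lowest: United (473.98)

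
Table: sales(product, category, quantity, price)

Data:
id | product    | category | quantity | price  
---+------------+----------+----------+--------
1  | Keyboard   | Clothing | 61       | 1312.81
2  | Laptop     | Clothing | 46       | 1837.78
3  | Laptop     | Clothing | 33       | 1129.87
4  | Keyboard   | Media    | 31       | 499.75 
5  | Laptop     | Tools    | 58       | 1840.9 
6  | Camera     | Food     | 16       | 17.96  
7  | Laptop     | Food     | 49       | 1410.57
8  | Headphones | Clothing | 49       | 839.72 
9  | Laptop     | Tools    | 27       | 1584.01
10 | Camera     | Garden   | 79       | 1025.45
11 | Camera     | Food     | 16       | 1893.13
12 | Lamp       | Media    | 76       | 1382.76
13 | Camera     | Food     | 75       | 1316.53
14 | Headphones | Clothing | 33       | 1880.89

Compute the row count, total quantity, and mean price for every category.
SELECT category,
       COUNT(*) as cnt,
       SUM(quantity) as total_quantity,
       AVG(price) as avg_price
FROM sales
GROUP BY category

Result:
  Clothing: 5 records, 222 total quantity, 1400.21 avg price
  Food: 4 records, 156 total quantity, 1159.55 avg price
  Garden: 1 records, 79 total quantity, 1025.45 avg price
  Media: 2 records, 107 total quantity, 941.26 avg price
  Tools: 2 records, 85 total quantity, 1712.46 avg price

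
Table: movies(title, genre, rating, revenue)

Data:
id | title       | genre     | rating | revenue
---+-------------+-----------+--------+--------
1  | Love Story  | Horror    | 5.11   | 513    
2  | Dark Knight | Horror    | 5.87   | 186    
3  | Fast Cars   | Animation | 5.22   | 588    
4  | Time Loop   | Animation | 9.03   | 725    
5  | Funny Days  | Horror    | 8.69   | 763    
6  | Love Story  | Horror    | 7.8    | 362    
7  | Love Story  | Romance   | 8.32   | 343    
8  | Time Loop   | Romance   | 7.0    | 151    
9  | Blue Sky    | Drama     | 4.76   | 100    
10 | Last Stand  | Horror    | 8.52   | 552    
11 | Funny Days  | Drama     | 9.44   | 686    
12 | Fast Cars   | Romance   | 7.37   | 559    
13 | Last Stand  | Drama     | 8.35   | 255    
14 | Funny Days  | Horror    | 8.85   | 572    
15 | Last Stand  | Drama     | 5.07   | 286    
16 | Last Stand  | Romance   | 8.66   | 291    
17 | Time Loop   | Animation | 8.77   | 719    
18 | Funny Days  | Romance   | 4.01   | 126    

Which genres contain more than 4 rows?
SELECT genre, COUNT(*) as cnt
FROM movies
GROUP BY genre
HAVING COUNT(*) > 4

Result:
  Horror: 6
  Romance: 5

Note: HAVING filters groups after aggregation, WHERE filters rows before.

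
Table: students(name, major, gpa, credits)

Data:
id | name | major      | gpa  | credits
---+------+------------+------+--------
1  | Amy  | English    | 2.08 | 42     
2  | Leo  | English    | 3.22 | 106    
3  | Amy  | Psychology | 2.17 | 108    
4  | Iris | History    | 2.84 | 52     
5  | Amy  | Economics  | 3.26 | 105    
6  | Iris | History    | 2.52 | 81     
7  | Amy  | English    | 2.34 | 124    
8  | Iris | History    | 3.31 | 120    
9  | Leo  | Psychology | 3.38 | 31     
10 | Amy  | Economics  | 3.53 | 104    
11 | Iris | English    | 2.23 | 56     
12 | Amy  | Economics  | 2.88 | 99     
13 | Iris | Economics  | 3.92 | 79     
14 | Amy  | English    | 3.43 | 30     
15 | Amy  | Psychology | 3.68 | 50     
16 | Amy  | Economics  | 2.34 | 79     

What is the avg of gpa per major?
SELECT major, AVG(gpa) as result
FROM students
GROUP BY major

Result:
  Economics: 3.19
  English: 2.66
  History: 2.89
  Psychology: 3.08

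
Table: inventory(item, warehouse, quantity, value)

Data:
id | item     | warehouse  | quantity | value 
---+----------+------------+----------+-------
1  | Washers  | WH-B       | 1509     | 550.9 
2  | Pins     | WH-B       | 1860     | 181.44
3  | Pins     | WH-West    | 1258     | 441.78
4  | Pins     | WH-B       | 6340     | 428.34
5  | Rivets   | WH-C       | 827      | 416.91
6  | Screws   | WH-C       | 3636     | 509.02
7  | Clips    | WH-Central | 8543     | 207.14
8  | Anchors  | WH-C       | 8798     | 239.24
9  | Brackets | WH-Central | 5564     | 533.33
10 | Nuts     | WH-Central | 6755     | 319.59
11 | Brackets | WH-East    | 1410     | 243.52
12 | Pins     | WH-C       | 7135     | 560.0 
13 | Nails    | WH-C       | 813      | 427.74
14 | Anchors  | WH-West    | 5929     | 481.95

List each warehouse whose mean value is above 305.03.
SELECT warehouse, AVG(value)
FROM inventory
GROUP BY warehouse
HAVING AVG(value) > 305.03

Result:
  WH-B: avg=386.89
  WH-C: avg=430.58
  WH-Central: avg=353.35
  WH-West: avg=461.87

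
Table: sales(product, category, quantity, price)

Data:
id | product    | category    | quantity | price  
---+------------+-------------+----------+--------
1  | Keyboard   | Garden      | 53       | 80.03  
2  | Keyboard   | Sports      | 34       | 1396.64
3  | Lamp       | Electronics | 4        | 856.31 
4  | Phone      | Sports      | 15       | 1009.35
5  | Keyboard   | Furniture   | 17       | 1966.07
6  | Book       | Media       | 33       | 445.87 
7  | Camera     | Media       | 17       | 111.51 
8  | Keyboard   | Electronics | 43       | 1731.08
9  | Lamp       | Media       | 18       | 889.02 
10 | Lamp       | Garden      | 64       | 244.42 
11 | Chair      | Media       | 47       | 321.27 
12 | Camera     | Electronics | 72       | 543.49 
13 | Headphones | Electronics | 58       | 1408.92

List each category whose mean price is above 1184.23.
SELECT category, AVG(price)
FROM sales
GROUP BY category
HAVING AVG(price) > 1184.23

Result:
  Furniture: avg=1966.07
  Sports: avg=1203.00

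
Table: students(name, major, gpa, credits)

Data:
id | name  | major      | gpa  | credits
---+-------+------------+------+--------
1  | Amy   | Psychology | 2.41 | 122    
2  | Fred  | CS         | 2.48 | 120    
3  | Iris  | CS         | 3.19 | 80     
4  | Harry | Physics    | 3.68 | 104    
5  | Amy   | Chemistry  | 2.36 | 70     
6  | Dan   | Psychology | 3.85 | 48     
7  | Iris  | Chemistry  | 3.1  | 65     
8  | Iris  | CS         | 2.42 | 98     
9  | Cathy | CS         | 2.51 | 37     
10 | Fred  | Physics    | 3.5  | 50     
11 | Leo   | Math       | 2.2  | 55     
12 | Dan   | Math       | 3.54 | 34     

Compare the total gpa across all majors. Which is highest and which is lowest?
SELECT major, SUM(gpa)
FROM students
GROUP BY major
ORDER BY SUM(gpa)

All groups:
  Chemistry: 5.46
  Math: 5.74
  Psychology: 6.26
  Physics: 7.18
  CS: 10.60

Highest: CS (10.60)
Lowest: Chemistry (5.46)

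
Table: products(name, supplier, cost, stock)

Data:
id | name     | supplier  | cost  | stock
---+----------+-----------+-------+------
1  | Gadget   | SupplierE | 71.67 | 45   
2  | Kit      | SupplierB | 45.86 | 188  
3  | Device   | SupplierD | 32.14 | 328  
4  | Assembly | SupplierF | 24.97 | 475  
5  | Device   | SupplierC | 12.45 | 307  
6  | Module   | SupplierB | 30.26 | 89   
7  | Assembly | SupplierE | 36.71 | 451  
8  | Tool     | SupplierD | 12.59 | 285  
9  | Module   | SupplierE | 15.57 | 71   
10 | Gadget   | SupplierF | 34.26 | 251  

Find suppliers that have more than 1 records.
SELECT supplier, COUNT(*) as cnt
FROM products
GROUP BY supplier
HAVING COUNT(*) > 1

Result:
  SupplierB: 2
  SupplierD: 2
  SupplierE: 3
  SupplierF: 2

Note: HAVING filters groups after aggregation, WHERE filters rows before.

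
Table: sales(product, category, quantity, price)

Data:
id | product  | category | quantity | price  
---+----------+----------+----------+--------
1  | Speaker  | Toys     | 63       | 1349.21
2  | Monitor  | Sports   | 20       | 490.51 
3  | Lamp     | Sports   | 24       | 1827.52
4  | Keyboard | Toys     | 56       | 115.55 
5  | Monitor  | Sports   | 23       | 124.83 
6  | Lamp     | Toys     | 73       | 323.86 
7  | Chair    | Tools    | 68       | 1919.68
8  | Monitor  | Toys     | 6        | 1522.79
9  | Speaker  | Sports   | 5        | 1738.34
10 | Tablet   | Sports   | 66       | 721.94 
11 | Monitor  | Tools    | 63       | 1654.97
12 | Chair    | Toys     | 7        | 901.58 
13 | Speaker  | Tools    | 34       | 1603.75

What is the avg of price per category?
SELECT category, AVG(price) as result
FROM sales
GROUP BY category

Result:
  Sports: 980.63
  Tools: 1726.13
  Toys: 842.60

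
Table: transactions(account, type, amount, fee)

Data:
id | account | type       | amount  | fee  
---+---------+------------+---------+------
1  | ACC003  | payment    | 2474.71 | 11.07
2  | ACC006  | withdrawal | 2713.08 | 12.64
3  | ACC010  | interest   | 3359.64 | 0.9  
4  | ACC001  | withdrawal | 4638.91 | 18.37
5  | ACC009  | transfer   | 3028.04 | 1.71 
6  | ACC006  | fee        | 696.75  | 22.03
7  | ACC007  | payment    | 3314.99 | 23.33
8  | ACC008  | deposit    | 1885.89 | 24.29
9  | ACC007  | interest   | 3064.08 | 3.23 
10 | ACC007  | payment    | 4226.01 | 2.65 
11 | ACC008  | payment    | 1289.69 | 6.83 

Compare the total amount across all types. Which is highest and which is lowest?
SELECT type, SUM(amount)
FROM transactions
GROUP BY type
ORDER BY SUM(amount)

All groups:
  fee: 696.75
  deposit: 1885.89
  transfer: 3028.04
  interest: 6423.72
  withdrawal: 7351.99
  payment: 11305.40

Highest: payment (11305.40)
Lowest: fee (696.75)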